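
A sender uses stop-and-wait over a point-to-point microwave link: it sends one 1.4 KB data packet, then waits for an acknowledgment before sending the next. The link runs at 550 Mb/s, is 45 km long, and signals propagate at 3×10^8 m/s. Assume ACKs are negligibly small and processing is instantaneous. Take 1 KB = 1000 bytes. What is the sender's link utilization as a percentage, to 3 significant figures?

t_tx = L/R = 11200/550000000 = 2.03636e-05 s.
t_prop = 45000/300000000 = 0.00015 s; RTT = 0.0003 s.
Cycle = t_tx + RTT = 0.000320364 s.
Utilization = t_tx / cycle = 2.03636e-05/0.000320364 = 6.36 %.

6.36 %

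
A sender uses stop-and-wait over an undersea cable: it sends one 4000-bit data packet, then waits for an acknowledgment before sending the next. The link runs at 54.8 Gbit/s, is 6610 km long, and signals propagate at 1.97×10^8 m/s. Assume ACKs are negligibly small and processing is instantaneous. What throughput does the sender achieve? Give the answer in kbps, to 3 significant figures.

t_tx = L/R = 4000/54800000000 = 7.29927e-08 s.
t_prop = 6610000/197000000 = 0.0335533 s; RTT = 0.0671066 s.
Cycle = t_tx + RTT = 0.0671067 s.
Throughput = L / cycle = 4000 / 0.0671067 = 59.6 kbps.

59.6 kbps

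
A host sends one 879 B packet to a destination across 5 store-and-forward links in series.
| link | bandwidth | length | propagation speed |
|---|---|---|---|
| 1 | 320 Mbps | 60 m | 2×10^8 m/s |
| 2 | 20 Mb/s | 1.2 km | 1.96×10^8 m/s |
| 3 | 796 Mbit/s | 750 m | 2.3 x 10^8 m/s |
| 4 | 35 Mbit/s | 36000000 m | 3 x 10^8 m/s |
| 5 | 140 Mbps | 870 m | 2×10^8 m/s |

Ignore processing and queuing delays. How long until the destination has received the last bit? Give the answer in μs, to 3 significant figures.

L = 879 × 8 = 7032 bits.
Transmission delays (L/R per hop): 21.975, 351.6, 8.83417, 200.914, 50.2286 μs; sum = 633.552 μs.
Propagation delays (d/s per hop): 0.3, 6.12245, 3.26087, 120000, 4.35 μs; sum = 120014 μs.
End-to-end = 121000 μs.

121000 μs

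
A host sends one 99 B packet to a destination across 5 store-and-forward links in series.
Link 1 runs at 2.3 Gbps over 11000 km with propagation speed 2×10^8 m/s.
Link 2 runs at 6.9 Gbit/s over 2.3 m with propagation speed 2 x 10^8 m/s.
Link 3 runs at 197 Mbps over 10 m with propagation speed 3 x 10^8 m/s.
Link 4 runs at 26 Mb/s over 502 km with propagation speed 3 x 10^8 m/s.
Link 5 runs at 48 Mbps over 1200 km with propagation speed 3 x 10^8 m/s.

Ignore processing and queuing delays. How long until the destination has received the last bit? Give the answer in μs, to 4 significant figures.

60720 μs

L = 99 × 8 = 792 bits.
Transmission delays (L/R per hop): 0.344348, 0.114783, 4.0203, 30.4615, 16.5 μs; sum = 51.441 μs.
Propagation delays (d/s per hop): 55000, 0.0115, 0.0333333, 1673.33, 4000 μs; sum = 60673.4 μs.
End-to-end = 60720 μs.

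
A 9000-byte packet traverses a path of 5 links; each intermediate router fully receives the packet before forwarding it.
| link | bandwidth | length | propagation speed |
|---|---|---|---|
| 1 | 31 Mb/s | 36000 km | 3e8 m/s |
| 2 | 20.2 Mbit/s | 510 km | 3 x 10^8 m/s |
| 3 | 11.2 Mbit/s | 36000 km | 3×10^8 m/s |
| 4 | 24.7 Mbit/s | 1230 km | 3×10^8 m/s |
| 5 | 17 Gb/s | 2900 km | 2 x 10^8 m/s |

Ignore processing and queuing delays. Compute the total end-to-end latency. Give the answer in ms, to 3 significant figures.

276 ms

L = 9000 × 8 = 72000 bits.
Transmission delays (L/R per hop): 2.32258, 3.56436, 6.42857, 2.91498, 0.00423529 ms; sum = 15.2347 ms.
Propagation delays (d/s per hop): 120, 1.7, 120, 4.1, 14.5 ms; sum = 260.3 ms.
End-to-end = 276 ms.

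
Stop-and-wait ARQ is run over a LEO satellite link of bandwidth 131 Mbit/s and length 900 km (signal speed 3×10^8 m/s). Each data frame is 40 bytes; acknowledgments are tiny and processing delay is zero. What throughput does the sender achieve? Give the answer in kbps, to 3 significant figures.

53.3 kbps

t_tx = L/R = 320/131000000 = 2.44275e-06 s.
t_prop = 900000/300000000 = 0.003 s; RTT = 0.006 s.
Cycle = t_tx + RTT = 0.00600244 s.
Throughput = L / cycle = 320 / 0.00600244 = 53.3 kbps.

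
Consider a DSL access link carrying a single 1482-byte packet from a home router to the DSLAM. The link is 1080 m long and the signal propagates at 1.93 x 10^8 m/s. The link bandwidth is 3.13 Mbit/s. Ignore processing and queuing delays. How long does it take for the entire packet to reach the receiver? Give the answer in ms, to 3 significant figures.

3.79 ms

L = 1482 × 8 = 11856 bits.
Transmission delay = L/R = 11856 / 3130000 = 3.78786 ms.
Propagation delay = d/s = 1080 m / 193000000 m/s = 0.00559585 ms.
Total = 3.79 ms.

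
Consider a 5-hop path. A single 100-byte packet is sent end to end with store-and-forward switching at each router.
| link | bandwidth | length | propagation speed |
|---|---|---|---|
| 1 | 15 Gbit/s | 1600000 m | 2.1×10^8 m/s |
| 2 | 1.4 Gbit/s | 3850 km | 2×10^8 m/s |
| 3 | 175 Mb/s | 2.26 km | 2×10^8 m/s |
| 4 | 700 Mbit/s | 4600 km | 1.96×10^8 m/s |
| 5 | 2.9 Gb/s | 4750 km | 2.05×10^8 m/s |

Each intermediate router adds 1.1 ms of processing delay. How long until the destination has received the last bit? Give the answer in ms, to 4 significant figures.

L = 100 × 8 = 800 bits.
Transmission delays (L/R per hop): 5.33333e-05, 0.000571429, 0.00457143, 0.00114286, 0.000275862 ms; sum = 0.00661491 ms.
Propagation delays (d/s per hop): 7.61905, 19.25, 0.0113, 23.4694, 23.1707 ms; sum = 73.5205 ms.
Processing at 4 router(s): 4 × 1.1 ms = 4.4 ms.
End-to-end = 77.93 ms.

77.93 ms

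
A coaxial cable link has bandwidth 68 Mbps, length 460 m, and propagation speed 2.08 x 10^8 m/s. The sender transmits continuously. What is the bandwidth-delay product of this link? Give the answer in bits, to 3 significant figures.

150 bits

Propagation delay = 460 / 208000000 = 2.21154e-06 s.
BDP = R × t_prop = 68000000 × 2.21154e-06 = 150.385 bits.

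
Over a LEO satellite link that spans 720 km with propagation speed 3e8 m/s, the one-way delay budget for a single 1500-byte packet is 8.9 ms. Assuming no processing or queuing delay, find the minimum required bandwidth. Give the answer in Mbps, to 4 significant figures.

L = 12000 bits.
Propagation delay = 720000 / 300000000 = 2.4 ms.
Transmission budget = 8.9 − 2.4 = 6.5 ms.
R ≥ L / t_tx = 12000 bits / 0.0065 s = 1.846 Mbps.

1.846 Mbps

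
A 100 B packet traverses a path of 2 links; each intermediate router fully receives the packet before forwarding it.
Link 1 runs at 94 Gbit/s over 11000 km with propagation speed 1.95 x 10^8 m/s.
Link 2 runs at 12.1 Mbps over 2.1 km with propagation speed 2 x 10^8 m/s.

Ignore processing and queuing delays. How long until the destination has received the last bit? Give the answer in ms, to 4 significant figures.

56.49 ms

L = 100 × 8 = 800 bits.
Transmission delays (L/R per hop): 8.51064e-06, 0.0661157 ms; sum = 0.0661242 ms.
Propagation delays (d/s per hop): 56.4103, 0.0105 ms; sum = 56.4208 ms.
End-to-end = 56.49 ms.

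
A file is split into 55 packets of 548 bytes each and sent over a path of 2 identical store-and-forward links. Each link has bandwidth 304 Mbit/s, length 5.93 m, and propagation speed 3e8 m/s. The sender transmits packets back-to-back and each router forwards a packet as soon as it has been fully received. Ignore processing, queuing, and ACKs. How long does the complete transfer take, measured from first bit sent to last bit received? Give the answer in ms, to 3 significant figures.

0.808 ms

Per-hop transmission t_tx = L/R = 4384/304000000 = 0.0144211 ms.
Per-hop propagation t_prop = 5.93/300000000 = 1.97667e-05 ms.
Pipeline fill: first packet needs 2·t_tx to clear all hops; remaining 54 packets each add one t_tx.
Total = (2+55-1)·t_tx + 2·t_prop = 56·0.0144211 + 2·1.97667e-05 = 0.808 ms.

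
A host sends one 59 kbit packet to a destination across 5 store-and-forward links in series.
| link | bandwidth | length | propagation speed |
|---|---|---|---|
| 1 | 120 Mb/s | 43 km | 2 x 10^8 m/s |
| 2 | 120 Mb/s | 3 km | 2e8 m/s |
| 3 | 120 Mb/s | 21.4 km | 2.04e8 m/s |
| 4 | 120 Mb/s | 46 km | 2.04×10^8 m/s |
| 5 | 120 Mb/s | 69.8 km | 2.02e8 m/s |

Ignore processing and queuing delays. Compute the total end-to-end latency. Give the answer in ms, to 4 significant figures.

3.364 ms

L = 59000 bits.
Transmission delay per hop = L/R = 59000/120000000 = 0.491667 ms; 5 hops → 2.45833 ms.
Propagation delays (d/s per hop): 0.215, 0.015, 0.104902, 0.22549, 0.345545 ms; sum = 0.905937 ms.
End-to-end = 3.364 ms.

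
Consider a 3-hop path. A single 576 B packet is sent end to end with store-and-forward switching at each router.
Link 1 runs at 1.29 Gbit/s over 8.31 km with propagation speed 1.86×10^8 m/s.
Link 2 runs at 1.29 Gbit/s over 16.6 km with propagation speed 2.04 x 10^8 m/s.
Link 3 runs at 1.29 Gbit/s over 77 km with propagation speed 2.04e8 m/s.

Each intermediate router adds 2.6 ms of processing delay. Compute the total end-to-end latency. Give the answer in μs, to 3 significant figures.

5710 μs

L = 576 × 8 = 4608 bits.
Transmission delay per hop = L/R = 4608/1290000000 = 3.57209 μs; 3 hops → 10.7163 μs.
Propagation delays (d/s per hop): 44.6774, 81.3725, 377.451 μs; sum = 503.501 μs.
Processing at 2 router(s): 2 × 2.6 ms = 5200 μs.
End-to-end = 5710 μs.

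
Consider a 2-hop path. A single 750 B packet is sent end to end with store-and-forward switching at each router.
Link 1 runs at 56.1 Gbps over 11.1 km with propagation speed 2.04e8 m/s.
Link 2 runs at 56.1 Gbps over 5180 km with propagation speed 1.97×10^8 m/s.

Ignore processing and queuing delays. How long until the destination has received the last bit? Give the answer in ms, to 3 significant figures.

26.3 ms

L = 750 × 8 = 6000 bits.
Transmission delay per hop = L/R = 6000/56100000000 = 0.000106952 ms; 2 hops → 0.000213904 ms.
Propagation delays (d/s per hop): 0.0544118, 26.2944 ms; sum = 26.3488 ms.
End-to-end = 26.3 ms.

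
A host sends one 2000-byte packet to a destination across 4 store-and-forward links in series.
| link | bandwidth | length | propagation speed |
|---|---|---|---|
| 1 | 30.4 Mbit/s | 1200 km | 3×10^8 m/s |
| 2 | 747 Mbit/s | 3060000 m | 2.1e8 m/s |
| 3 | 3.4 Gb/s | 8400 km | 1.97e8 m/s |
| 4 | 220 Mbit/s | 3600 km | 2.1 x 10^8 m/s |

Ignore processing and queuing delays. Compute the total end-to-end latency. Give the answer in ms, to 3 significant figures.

79.0 ms

L = 2000 × 8 = 16000 bits.
Transmission delays (L/R per hop): 0.526316, 0.021419, 0.00470588, 0.0727273 ms; sum = 0.625168 ms.
Propagation delays (d/s per hop): 4, 14.5714, 42.6396, 17.1429 ms; sum = 78.3539 ms.
End-to-end = 79.0 ms.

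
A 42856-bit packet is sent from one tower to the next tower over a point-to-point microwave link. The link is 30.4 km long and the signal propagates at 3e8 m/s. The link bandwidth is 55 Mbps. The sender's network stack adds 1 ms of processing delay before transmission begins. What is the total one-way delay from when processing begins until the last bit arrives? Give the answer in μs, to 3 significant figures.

1880 μs

Transmission delay = L/R = 42856 / 55000000 = 779.2 μs.
Propagation delay = d/s = 30400 m / 300000000 m/s = 101.333 μs.
Plus processing delay 1 ms = 1000 μs.
Total = 1880 μs.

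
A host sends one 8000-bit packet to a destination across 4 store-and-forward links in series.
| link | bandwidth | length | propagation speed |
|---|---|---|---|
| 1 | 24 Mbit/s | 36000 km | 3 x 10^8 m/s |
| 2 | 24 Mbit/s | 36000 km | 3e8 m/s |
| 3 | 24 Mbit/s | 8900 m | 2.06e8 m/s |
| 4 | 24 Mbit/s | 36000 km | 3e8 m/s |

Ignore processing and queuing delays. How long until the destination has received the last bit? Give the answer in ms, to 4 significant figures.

361.4 ms

Transmission delay per hop = L/R = 8000/24000000 = 0.333333 ms; 4 hops → 1.33333 ms.
Propagation delays (d/s per hop): 120, 120, 0.0432039, 120 ms; sum = 360.043 ms.
End-to-end = 361.4 ms.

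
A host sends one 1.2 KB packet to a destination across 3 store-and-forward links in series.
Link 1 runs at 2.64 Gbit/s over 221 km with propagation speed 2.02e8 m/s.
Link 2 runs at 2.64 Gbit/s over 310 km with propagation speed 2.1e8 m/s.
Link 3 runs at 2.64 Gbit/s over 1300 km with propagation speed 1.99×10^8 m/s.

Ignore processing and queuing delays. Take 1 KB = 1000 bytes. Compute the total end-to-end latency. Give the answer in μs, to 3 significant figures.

9110 μs

L = 9600 bits.
Transmission delay per hop = L/R = 9600/2640000000 = 3.63636 μs; 3 hops → 10.9091 μs.
Propagation delays (d/s per hop): 1094.06, 1476.19, 6532.66 μs; sum = 9102.91 μs.
End-to-end = 9110 μs.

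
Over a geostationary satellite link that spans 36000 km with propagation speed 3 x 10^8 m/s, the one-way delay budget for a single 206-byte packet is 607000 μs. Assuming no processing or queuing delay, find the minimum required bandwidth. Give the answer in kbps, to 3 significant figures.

L = 1648 bits.
Propagation delay = 36000000 / 300000000 = 120000 μs.
Transmission budget = 607000 − 120000 = 487000 μs.
R ≥ L / t_tx = 1648 bits / 0.487 s = 3.38 kbps.

3.38 kbps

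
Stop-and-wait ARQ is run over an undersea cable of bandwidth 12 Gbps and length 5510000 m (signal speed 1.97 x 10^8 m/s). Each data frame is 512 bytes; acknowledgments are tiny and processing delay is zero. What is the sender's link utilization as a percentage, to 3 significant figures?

t_tx = L/R = 4096/12000000000 = 3.41333e-07 s.
t_prop = 5510000/197000000 = 0.0279695 s; RTT = 0.0559391 s.
Cycle = t_tx + RTT = 0.0559394 s.
Utilization = t_tx / cycle = 3.41333e-07/0.0559394 = 0.000610 %.

0.000610 %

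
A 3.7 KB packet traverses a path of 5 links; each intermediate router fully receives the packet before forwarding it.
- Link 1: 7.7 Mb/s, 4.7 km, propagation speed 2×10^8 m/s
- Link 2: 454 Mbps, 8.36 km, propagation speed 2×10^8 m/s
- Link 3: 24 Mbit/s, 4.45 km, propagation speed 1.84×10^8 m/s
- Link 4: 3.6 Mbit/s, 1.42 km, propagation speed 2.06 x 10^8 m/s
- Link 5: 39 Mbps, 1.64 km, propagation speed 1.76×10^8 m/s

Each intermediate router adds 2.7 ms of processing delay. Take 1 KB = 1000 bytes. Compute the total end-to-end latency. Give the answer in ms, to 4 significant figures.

25.03 ms

L = 29600 bits.
Transmission delays (L/R per hop): 3.84416, 0.0651982, 1.23333, 8.22222, 0.758974 ms; sum = 14.1239 ms.
Propagation delays (d/s per hop): 0.0235, 0.0418, 0.0241848, 0.0068932, 0.00931818 ms; sum = 0.105696 ms.
Processing at 4 router(s): 4 × 2.7 ms = 10.8 ms.
End-to-end = 25.03 ms.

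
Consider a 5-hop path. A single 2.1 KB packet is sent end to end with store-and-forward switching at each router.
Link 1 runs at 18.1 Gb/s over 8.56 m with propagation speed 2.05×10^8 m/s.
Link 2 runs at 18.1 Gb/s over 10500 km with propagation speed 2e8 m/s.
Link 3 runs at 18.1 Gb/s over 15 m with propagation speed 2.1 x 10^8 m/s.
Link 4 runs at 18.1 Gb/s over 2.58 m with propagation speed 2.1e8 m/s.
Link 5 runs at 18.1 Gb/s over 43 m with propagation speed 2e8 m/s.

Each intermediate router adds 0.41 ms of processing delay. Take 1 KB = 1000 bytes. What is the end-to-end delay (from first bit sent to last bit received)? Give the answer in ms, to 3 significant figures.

L = 16800 bits.
Transmission delay per hop = L/R = 16800/18100000000 = 0.000928177 ms; 5 hops → 0.00464088 ms.
Propagation delays (d/s per hop): 4.17561e-05, 52.5, 7.14286e-05, 1.22857e-05, 0.000215 ms; sum = 52.5003 ms.
Processing at 4 router(s): 4 × 0.41 ms = 1.64 ms.
End-to-end = 54.1 ms.

54.1 ms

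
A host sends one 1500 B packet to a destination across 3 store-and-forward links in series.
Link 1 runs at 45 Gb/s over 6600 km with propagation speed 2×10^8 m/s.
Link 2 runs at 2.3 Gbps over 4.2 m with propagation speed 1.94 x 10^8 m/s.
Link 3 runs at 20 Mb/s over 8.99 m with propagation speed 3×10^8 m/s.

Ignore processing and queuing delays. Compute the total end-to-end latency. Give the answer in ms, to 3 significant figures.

33.6 ms

L = 1500 × 8 = 12000 bits.
Transmission delays (L/R per hop): 0.000266667, 0.00521739, 0.6 ms; sum = 0.605484 ms.
Propagation delays (d/s per hop): 33, 2.16495e-05, 2.99667e-05 ms; sum = 33.0001 ms.
End-to-end = 33.6 ms.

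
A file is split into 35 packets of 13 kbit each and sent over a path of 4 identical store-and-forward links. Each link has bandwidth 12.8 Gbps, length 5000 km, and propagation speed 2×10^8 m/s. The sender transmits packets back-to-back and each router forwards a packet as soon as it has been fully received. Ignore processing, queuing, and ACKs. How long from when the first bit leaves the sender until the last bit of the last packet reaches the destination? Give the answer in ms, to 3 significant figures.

Per-hop transmission t_tx = L/R = 13000/12800000000 = 0.00101563 ms.
Per-hop propagation t_prop = 5000000/200000000 = 25 ms.
Pipeline fill: first packet needs 4·t_tx to clear all hops; remaining 34 packets each add one t_tx.
Total = (4+35-1)·t_tx + 4·t_prop = 38·0.00101563 + 4·25 = 100 ms.

100 ms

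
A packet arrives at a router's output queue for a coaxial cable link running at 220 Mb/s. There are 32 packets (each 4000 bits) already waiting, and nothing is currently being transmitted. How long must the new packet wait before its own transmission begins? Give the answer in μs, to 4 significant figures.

Each queued packet: L/R = 4000/220000000 = 18.1818 μs.
32 queued → 581.818 μs.
Queuing delay = 581.8 μs.

581.8 μs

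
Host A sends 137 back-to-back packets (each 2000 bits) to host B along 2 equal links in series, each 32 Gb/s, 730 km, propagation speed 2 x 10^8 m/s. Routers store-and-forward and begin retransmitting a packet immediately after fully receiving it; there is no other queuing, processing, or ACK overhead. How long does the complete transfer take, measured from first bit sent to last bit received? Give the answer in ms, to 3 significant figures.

7.31 ms

Per-hop transmission t_tx = L/R = 2000/32000000000 = 6.25e-05 ms.
Per-hop propagation t_prop = 730000/200000000 = 3.65 ms.
Pipeline fill: first packet needs 2·t_tx to clear all hops; remaining 136 packets each add one t_tx.
Total = (2+137-1)·t_tx + 2·t_prop = 138·6.25e-05 + 2·3.65 = 7.31 ms.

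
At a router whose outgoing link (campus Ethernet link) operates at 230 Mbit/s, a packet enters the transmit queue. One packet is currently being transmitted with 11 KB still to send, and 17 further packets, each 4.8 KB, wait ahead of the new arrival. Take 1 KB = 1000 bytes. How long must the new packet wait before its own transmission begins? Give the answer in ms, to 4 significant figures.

Each queued packet: L/R = 38400/230000000 = 0.166957 ms.
17 queued → 2.83826 ms.
Plus remaining 88000 bits of current packet: 0.382609 ms.
Queuing delay = 3.221 ms.

3.221 ms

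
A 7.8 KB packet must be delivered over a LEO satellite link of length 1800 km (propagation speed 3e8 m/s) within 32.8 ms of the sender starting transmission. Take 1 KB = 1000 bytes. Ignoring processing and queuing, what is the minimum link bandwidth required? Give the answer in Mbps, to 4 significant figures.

L = 62400 bits.
Propagation delay = 1800000 / 300000000 = 6 ms.
Transmission budget = 32.8 − 6 = 26.8 ms.
R ≥ L / t_tx = 62400 bits / 0.0268 s = 2.328 Mbps.

2.328 Mbps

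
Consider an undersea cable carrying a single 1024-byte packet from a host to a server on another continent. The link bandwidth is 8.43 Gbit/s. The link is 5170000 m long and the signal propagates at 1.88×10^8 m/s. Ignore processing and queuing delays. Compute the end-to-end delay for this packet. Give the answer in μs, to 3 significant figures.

L = 1024 × 8 = 8192 bits.
Transmission delay = L/R = 8192 / 8430000000 = 0.971767 μs.
Propagation delay = d/s = 5170000 m / 188000000 m/s = 27500 μs.
Total = 27500 μs.

27500 μs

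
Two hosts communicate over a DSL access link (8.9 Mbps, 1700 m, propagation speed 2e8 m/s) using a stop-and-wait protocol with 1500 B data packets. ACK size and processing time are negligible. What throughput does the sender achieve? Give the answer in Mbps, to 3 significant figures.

8.79 Mbps

t_tx = L/R = 12000/8900000 = 0.00134831 s.
t_prop = 1700/200000000 = 8.5e-06 s; RTT = 1.7e-05 s.
Cycle = t_tx + RTT = 0.00136531 s.
Throughput = L / cycle = 12000 / 0.00136531 = 8.79 Mbps.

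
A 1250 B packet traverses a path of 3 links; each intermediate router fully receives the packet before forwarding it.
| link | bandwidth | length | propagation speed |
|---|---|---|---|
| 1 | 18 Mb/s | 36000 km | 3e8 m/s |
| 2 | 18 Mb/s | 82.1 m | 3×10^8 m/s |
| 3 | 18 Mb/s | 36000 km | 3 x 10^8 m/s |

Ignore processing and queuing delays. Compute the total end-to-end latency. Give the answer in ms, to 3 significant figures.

L = 1250 × 8 = 10000 bits.
Transmission delay per hop = L/R = 10000/18000000 = 0.555556 ms; 3 hops → 1.66667 ms.
Propagation delays (d/s per hop): 120, 0.000273667, 120 ms; sum = 240 ms.
End-to-end = 242 ms.

242 ms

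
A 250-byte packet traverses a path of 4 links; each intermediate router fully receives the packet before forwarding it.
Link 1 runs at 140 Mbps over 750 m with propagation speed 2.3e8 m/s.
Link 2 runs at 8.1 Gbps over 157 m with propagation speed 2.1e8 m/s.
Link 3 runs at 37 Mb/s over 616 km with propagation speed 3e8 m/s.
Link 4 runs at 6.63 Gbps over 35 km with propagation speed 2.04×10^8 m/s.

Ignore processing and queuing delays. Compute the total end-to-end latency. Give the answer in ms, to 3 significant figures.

2.30 ms

L = 250 × 8 = 2000 bits.
Transmission delays (L/R per hop): 0.0142857, 0.000246914, 0.0540541, 0.000301659 ms; sum = 0.0688883 ms.
Propagation delays (d/s per hop): 0.00326087, 0.000747619, 2.05333, 0.171569 ms; sum = 2.22891 ms.
End-to-end = 2.30 ms.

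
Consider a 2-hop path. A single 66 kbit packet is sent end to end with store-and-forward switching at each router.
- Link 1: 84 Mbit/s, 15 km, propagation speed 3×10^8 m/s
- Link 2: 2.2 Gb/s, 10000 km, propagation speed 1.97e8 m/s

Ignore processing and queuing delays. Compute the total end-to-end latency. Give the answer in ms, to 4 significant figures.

L = 66000 bits.
Transmission delays (L/R per hop): 0.785714, 0.03 ms; sum = 0.815714 ms.
Propagation delays (d/s per hop): 0.05, 50.7614 ms; sum = 50.8114 ms.
End-to-end = 51.63 ms.

51.63 ms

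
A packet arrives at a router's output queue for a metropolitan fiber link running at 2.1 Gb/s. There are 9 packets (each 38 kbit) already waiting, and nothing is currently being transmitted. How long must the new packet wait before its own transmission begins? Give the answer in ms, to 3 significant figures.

Each queued packet: L/R = 38000/2100000000 = 0.0180952 ms.
9 queued → 0.162857 ms.
Queuing delay = 0.163 ms.

0.163 ms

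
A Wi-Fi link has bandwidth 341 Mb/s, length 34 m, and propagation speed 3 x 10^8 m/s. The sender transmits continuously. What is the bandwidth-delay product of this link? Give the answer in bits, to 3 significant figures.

38.6 bits

Propagation delay = 34 / 300000000 = 1.13333e-07 s.
BDP = R × t_prop = 341000000 × 1.13333e-07 = 38.6467 bits.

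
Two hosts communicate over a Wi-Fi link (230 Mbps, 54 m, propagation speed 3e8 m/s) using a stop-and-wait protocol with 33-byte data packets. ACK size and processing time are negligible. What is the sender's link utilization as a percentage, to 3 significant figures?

76.1 %

t_tx = L/R = 264/230000000 = 1.14783e-06 s.
t_prop = 54/300000000 = 1.8e-07 s; RTT = 3.6e-07 s.
Cycle = t_tx + RTT = 1.50783e-06 s.
Utilization = t_tx / cycle = 1.14783e-06/1.50783e-06 = 76.1 %.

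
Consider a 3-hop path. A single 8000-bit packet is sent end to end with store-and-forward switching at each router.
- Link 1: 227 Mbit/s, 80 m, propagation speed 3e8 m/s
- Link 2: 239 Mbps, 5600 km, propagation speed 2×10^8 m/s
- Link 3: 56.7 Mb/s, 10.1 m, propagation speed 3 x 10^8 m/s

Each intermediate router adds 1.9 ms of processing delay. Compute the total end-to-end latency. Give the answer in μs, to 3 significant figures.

Transmission delays (L/R per hop): 35.2423, 33.4728, 141.093 μs; sum = 209.809 μs.
Propagation delays (d/s per hop): 0.266667, 28000, 0.0336667 μs; sum = 28000.3 μs.
Processing at 2 router(s): 2 × 1.9 ms = 3800 μs.
End-to-end = 32000 μs.

32000 μs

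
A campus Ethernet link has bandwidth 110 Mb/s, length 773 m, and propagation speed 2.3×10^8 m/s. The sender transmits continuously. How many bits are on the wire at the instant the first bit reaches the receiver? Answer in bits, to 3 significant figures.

Propagation delay = 773 / 2.3e+08 = 3.36087e-06 s.
BDP = R × t_prop = 110000000 × 3.36087e-06 = 369.696 bits.

370 bits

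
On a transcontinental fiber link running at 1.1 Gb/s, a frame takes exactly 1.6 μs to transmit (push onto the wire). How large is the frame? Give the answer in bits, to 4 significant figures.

L = R × t_tx = 1100000000 b/s × 1.6e-06 s = 1760 bits.

1760 bits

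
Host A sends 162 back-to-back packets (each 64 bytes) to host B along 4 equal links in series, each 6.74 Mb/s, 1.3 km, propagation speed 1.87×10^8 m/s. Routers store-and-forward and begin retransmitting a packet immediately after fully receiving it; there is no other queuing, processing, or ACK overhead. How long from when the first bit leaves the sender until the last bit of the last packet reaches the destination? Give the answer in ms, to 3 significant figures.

12.6 ms

Per-hop transmission t_tx = L/R = 512/6740000 = 0.0759644 ms.
Per-hop propagation t_prop = 1300/187000000 = 0.00695187 ms.
Pipeline fill: first packet needs 4·t_tx to clear all hops; remaining 161 packets each add one t_tx.
Total = (4+162-1)·t_tx + 4·t_prop = 165·0.0759644 + 4·0.00695187 = 12.6 ms.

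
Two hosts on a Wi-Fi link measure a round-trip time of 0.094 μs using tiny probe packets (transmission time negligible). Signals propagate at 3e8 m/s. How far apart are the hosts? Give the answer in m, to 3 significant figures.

One-way propagation = RTT/2 = 0.047 μs.
d = s × t = 300000000 × 4.7e-08 = 14.1 m.

14.1 m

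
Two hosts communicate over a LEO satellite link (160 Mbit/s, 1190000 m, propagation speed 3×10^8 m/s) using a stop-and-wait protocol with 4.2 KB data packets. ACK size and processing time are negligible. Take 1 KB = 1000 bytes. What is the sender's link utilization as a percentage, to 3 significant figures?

2.58 %

t_tx = L/R = 33600/160000000 = 0.00021 s.
t_prop = 1190000/300000000 = 0.00396667 s; RTT = 0.00793333 s.
Cycle = t_tx + RTT = 0.00814333 s.
Utilization = t_tx / cycle = 0.00021/0.00814333 = 2.58 %.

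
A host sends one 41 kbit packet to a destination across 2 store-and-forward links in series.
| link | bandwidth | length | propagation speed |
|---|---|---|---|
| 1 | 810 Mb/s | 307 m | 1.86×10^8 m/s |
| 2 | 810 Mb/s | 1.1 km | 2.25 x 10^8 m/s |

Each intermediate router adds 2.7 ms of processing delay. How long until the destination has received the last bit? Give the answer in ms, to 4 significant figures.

2.808 ms

L = 41000 bits.
Transmission delay per hop = L/R = 41000/810000000 = 0.0506173 ms; 2 hops → 0.101235 ms.
Propagation delays (d/s per hop): 0.00165054, 0.00488889 ms; sum = 0.00653943 ms.
Processing at 1 router(s): 1 × 2.7 ms = 2.7 ms.
End-to-end = 2.808 ms.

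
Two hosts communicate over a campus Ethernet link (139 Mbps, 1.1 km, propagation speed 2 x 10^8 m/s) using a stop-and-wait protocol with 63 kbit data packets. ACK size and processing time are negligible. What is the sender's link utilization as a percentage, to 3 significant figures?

97.6 %

t_tx = L/R = 63000/139000000 = 0.000453237 s.
t_prop = 1100/200000000 = 5.5e-06 s; RTT = 1.1e-05 s.
Cycle = t_tx + RTT = 0.000464237 s.
Utilization = t_tx / cycle = 0.000453237/0.000464237 = 97.6 %.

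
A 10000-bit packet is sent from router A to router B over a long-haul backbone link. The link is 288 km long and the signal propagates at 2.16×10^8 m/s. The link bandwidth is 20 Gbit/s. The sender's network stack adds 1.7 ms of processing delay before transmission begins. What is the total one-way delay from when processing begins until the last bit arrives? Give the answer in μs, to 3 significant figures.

3030 μs

Transmission delay = L/R = 10000 / 20000000000 = 0.5 μs.
Propagation delay = d/s = 288000 m / 216000000 m/s = 1333.33 μs.
Plus processing delay 1.7 ms = 1700 μs.
Total = 3030 μs.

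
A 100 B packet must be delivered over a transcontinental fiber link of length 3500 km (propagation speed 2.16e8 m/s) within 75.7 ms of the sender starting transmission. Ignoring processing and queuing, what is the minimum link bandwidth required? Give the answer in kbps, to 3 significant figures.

13.4 kbps

L = 800 bits.
Propagation delay = 3500000 / 216000000 = 16.2037 ms.
Transmission budget = 75.7 − 16.2037 = 59.4963 ms.
R ≥ L / t_tx = 800 bits / 0.0594963 s = 13.4 kbps.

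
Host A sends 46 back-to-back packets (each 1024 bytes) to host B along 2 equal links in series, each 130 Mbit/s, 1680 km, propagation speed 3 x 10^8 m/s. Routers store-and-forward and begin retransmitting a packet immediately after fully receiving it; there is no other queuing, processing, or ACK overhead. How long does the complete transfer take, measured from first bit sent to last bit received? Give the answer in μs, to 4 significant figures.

14160 μs

Per-hop transmission t_tx = L/R = 8192/130000000 = 63.0154 μs.
Per-hop propagation t_prop = 1680000/300000000 = 5600 μs.
Pipeline fill: first packet needs 2·t_tx to clear all hops; remaining 45 packets each add one t_tx.
Total = (2+46-1)·t_tx + 2·t_prop = 47·63.0154 + 2·5600 = 14160 μs.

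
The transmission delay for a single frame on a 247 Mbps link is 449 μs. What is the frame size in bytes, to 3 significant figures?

L = R × t_tx = 247000000 b/s × 0.000449 s = 110903 bits.
In bytes: 110903 / 8 = 13900 bytes.

13900 bytes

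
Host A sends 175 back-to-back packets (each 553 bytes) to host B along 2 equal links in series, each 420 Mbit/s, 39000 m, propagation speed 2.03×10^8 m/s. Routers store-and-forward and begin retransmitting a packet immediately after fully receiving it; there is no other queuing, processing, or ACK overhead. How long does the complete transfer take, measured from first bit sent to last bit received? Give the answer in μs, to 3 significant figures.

2240 μs

Per-hop transmission t_tx = L/R = 4424/420000000 = 10.5333 μs.
Per-hop propagation t_prop = 39000/2.03e+08 = 192.118 μs.
Pipeline fill: first packet needs 2·t_tx to clear all hops; remaining 174 packets each add one t_tx.
Total = (2+175-1)·t_tx + 2·t_prop = 176·10.5333 + 2·192.118 = 2240 μs.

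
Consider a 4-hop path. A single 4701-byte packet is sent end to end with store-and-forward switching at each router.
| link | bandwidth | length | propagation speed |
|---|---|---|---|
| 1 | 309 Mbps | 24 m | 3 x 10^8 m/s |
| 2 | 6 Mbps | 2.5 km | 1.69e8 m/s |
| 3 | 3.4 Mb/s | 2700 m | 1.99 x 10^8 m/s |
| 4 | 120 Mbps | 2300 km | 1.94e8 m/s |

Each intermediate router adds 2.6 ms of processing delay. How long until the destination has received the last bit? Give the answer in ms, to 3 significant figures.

L = 4701 × 8 = 37608 bits.
Transmission delays (L/R per hop): 0.121709, 6.268, 11.0612, 0.3134 ms; sum = 17.7643 ms.
Propagation delays (d/s per hop): 8e-05, 0.0147929, 0.0135678, 11.8557 ms; sum = 11.8841 ms.
Processing at 3 router(s): 3 × 2.6 ms = 7.8 ms.
End-to-end = 37.4 ms.

37.4 ms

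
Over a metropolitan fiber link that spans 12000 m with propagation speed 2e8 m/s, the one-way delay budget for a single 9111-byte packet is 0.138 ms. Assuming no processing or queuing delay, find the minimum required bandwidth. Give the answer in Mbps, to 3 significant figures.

L = 72888 bits.
Propagation delay = 12000 / 200000000 = 0.06 ms.
Transmission budget = 0.138 − 0.06 = 0.078 ms.
R ≥ L / t_tx = 72888 bits / 7.8e-05 s = 934 Mbps.

934 Mbps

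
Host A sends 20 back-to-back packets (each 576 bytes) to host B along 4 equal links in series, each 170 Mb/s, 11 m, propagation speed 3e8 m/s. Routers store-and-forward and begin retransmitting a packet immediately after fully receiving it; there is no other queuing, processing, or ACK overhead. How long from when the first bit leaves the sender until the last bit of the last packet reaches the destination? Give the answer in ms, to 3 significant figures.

0.624 ms

Per-hop transmission t_tx = L/R = 4608/170000000 = 0.0271059 ms.
Per-hop propagation t_prop = 11/300000000 = 3.66667e-05 ms.
Pipeline fill: first packet needs 4·t_tx to clear all hops; remaining 19 packets each add one t_tx.
Total = (4+20-1)·t_tx + 4·t_prop = 23·0.0271059 + 4·3.66667e-05 = 0.624 ms.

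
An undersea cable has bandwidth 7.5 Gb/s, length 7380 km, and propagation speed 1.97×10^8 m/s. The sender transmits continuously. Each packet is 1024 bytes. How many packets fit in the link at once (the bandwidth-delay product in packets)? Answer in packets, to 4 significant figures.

34300 packets

Propagation delay = 7380000 / 197000000 = 0.0374619 s.
BDP = R × t_prop = 7500000000 × 0.0374619 = 280964000 bits.
In packets of 8192 bits: 34300 packets.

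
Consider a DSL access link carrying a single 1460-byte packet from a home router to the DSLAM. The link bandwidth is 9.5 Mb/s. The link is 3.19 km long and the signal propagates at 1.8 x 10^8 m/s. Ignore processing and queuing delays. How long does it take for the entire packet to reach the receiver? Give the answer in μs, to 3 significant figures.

L = 1460 × 8 = 11680 bits.
Transmission delay = L/R = 11680 / 9500000 = 1229.47 μs.
Propagation delay = d/s = 3190 m / 180000000 m/s = 17.7222 μs.
Total = 1250 μs.

1250 μs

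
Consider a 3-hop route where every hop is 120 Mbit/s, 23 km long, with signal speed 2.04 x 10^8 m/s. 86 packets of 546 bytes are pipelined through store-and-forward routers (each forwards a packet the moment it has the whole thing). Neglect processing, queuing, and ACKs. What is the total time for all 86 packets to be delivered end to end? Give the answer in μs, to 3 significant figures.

3540 μs

Per-hop transmission t_tx = L/R = 4368/120000000 = 36.4 μs.
Per-hop propagation t_prop = 23000/204000000 = 112.745 μs.
Pipeline fill: first packet needs 3·t_tx to clear all hops; remaining 85 packets each add one t_tx.
Total = (3+86-1)·t_tx + 3·t_prop = 88·36.4 + 3·112.745 = 3540 μs.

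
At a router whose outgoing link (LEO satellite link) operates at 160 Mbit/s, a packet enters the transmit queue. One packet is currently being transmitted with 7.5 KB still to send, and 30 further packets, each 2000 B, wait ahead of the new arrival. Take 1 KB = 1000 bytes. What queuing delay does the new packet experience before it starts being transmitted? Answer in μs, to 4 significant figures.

3375 μs

Each queued packet: L/R = 16000/160000000 = 100 μs.
30 queued → 3000 μs.
Plus remaining 60000 bits of current packet: 375 μs.
Queuing delay = 3375 μs.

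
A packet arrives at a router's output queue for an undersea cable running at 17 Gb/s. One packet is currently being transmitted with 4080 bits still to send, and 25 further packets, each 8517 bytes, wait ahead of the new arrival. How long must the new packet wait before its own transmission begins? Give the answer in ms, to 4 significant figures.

Each queued packet: L/R = 68136/17000000000 = 0.004008 ms.
25 queued → 0.1002 ms.
Plus remaining 4080 bits of current packet: 0.00024 ms.
Queuing delay = 0.1004 ms.

0.1004 ms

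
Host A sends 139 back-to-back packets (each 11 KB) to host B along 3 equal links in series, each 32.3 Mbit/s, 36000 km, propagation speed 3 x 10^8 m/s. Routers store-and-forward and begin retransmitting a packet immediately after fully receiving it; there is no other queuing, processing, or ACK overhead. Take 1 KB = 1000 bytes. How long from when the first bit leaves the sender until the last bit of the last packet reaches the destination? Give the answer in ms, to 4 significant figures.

Per-hop transmission t_tx = L/R = 88000/3.23e+07 = 2.72446 ms.
Per-hop propagation t_prop = 36000000/300000000 = 120 ms.
Pipeline fill: first packet needs 3·t_tx to clear all hops; remaining 138 packets each add one t_tx.
Total = (3+139-1)·t_tx + 3·t_prop = 141·2.72446 + 3·120 = 744.1 ms.

744.1 ms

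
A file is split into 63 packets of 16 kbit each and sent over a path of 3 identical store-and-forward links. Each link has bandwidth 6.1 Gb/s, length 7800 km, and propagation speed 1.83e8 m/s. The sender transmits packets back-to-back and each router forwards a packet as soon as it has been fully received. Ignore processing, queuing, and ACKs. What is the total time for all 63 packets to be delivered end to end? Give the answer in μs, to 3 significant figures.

Per-hop transmission t_tx = L/R = 16000/6100000000 = 2.62295 μs.
Per-hop propagation t_prop = 7800000/183000000 = 42623 μs.
Pipeline fill: first packet needs 3·t_tx to clear all hops; remaining 62 packets each add one t_tx.
Total = (3+63-1)·t_tx + 3·t_prop = 65·2.62295 + 3·42623 = 128000 μs.

128000 μs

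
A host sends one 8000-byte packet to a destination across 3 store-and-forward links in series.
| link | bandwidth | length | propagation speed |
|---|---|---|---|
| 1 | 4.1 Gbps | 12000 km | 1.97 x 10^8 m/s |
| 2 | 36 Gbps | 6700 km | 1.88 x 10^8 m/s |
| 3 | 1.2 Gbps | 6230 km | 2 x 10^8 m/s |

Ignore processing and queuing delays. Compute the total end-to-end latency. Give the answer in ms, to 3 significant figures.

128 ms

L = 8000 × 8 = 64000 bits.
Transmission delays (L/R per hop): 0.0156098, 0.00177778, 0.0533333 ms; sum = 0.0707209 ms.
Propagation delays (d/s per hop): 60.9137, 35.6383, 31.15 ms; sum = 127.702 ms.
End-to-end = 128 ms.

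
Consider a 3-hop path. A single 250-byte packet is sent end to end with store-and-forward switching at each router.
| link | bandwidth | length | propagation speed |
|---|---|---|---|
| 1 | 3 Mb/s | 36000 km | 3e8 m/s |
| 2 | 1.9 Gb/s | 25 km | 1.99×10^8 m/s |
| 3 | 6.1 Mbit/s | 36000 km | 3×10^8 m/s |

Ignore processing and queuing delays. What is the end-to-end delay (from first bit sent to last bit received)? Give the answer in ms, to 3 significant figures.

L = 250 × 8 = 2000 bits.
Transmission delays (L/R per hop): 0.666667, 0.00105263, 0.327869 ms; sum = 0.995588 ms.
Propagation delays (d/s per hop): 120, 0.125628, 120 ms; sum = 240.126 ms.
End-to-end = 241 ms.

241 ms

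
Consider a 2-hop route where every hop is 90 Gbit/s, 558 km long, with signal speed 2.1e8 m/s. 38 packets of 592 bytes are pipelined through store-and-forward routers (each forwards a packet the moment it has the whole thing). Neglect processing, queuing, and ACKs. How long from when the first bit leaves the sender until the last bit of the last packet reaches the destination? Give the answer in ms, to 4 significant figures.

5.316 ms

Per-hop transmission t_tx = L/R = 4736/90000000000 = 5.26222e-05 ms.
Per-hop propagation t_prop = 558000/210000000 = 2.65714 ms.
Pipeline fill: first packet needs 2·t_tx to clear all hops; remaining 37 packets each add one t_tx.
Total = (2+38-1)·t_tx + 2·t_prop = 39·5.26222e-05 + 2·2.65714 = 5.316 ms.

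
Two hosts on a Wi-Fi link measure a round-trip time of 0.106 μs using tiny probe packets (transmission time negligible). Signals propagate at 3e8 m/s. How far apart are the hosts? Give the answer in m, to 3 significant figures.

15.9 m

One-way propagation = RTT/2 = 0.053 μs.
d = s × t = 300000000 × 5.3e-08 = 15.9 m.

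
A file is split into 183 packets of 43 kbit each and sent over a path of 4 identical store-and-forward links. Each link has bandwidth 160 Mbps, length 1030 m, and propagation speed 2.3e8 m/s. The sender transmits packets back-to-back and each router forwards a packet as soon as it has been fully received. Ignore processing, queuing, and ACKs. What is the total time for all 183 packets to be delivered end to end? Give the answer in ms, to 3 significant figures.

Per-hop transmission t_tx = L/R = 43000/160000000 = 0.26875 ms.
Per-hop propagation t_prop = 1030/2.3e+08 = 0.00447826 ms.
Pipeline fill: first packet needs 4·t_tx to clear all hops; remaining 182 packets each add one t_tx.
Total = (4+183-1)·t_tx + 4·t_prop = 186·0.26875 + 4·0.00447826 = 50.0 ms.

50.0 ms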